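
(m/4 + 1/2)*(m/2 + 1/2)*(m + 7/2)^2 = m^4/8 + 5*m^3/4 + 141*m^2/32 + 203*m/32 + 49/16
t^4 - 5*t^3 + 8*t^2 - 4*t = t*(t - 2)^2*(t - 1)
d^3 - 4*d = d*(d - 2)*(d + 2)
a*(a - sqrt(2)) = a^2 - sqrt(2)*a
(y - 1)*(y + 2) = y^2 + y - 2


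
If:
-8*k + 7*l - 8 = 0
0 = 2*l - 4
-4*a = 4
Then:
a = -1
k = 3/4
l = 2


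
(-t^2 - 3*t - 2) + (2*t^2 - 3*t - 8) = t^2 - 6*t - 10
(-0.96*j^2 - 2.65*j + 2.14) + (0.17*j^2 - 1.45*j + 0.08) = -0.79*j^2 - 4.1*j + 2.22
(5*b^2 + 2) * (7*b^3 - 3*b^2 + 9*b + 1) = 35*b^5 - 15*b^4 + 59*b^3 - b^2 + 18*b + 2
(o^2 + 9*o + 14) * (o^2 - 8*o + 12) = o^4 + o^3 - 46*o^2 - 4*o + 168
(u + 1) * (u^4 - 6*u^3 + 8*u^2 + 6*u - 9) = u^5 - 5*u^4 + 2*u^3 + 14*u^2 - 3*u - 9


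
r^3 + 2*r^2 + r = r*(r + 1)^2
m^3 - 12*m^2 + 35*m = m*(m - 7)*(m - 5)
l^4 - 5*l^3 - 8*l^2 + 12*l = l*(l - 6)*(l - 1)*(l + 2)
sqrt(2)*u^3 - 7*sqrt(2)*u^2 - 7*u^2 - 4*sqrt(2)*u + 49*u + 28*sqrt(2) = (u - 7)*(u - 4*sqrt(2))*(sqrt(2)*u + 1)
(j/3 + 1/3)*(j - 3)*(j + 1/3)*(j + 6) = j^4/3 + 13*j^3/9 - 41*j^2/9 - 23*j/3 - 2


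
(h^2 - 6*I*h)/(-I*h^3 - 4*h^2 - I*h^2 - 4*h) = (-h + 6*I)/(I*h^2 + 4*h + I*h + 4)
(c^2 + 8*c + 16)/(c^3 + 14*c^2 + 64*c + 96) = 1/(c + 6)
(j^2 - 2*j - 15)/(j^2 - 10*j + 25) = (j + 3)/(j - 5)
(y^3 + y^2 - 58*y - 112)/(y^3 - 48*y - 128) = (y^2 + 9*y + 14)/(y^2 + 8*y + 16)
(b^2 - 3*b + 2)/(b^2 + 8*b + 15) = (b^2 - 3*b + 2)/(b^2 + 8*b + 15)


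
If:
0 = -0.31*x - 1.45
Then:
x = -4.68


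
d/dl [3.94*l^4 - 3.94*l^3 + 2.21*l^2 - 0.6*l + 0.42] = 15.76*l^3 - 11.82*l^2 + 4.42*l - 0.6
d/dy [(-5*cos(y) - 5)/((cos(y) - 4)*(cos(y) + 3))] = 5*(sin(y)^2 - 2*cos(y) - 12)*sin(y)/((cos(y) - 4)^2*(cos(y) + 3)^2)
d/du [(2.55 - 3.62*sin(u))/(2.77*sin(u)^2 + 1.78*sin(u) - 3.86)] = (10.0274*sin(u)^2 - 14.127*sin(u) + 9.4342)*cos(u)/(7.6729*sin(u)^4 + 9.8612*sin(u)^3 - 18.216*sin(u)^2 - 13.7416*sin(u) + 14.8996)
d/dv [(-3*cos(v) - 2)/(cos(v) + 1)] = sin(v)/(cos(v) + 1)^2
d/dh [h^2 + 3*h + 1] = 2*h + 3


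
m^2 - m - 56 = (m - 8)*(m + 7)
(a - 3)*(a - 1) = a^2 - 4*a + 3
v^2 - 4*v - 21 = (v - 7)*(v + 3)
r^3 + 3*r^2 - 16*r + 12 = (r - 2)*(r - 1)*(r + 6)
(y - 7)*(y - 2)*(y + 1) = y^3 - 8*y^2 + 5*y + 14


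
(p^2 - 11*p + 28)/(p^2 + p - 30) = (p^2 - 11*p + 28)/(p^2 + p - 30)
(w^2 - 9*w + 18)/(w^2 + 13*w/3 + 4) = 3*(w^2 - 9*w + 18)/(3*w^2 + 13*w + 12)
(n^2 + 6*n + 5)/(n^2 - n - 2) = (n + 5)/(n - 2)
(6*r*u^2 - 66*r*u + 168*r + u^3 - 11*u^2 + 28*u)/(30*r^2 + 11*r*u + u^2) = (u^2 - 11*u + 28)/(5*r + u)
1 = 1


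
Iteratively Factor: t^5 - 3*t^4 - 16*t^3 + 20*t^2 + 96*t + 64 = (t - 4)*(t^4 + t^3 - 12*t^2 - 28*t - 16) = (t - 4)*(t + 2)*(t^3 - t^2 - 10*t - 8) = (t - 4)*(t + 2)^2*(t^2 - 3*t - 4) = (t - 4)^2*(t + 2)^2*(t + 1)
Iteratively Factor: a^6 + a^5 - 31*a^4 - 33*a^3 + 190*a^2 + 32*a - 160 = (a - 2)*(a^5 + 3*a^4 - 25*a^3 - 83*a^2 + 24*a + 80) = (a - 5)*(a - 2)*(a^4 + 8*a^3 + 15*a^2 - 8*a - 16) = (a - 5)*(a - 2)*(a + 4)*(a^3 + 4*a^2 - a - 4) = (a - 5)*(a - 2)*(a + 1)*(a + 4)*(a^2 + 3*a - 4) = (a - 5)*(a - 2)*(a - 1)*(a + 1)*(a + 4)*(a + 4)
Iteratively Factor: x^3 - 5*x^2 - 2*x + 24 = (x + 2)*(x^2 - 7*x + 12) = (x - 4)*(x + 2)*(x - 3)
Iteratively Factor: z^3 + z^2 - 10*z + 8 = (z - 2)*(z^2 + 3*z - 4) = (z - 2)*(z - 1)*(z + 4)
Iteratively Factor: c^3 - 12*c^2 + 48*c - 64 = (c - 4)*(c^2 - 8*c + 16) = (c - 4)^2*(c - 4)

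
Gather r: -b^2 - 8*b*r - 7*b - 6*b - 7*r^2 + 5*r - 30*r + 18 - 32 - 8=-b^2 - 13*b - 7*r^2 + r*(-8*b - 25) - 22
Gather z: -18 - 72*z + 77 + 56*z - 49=10 - 16*z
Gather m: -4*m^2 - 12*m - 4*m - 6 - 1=-4*m^2 - 16*m - 7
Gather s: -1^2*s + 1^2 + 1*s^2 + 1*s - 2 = s^2 - 1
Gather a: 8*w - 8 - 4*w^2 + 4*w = -4*w^2 + 12*w - 8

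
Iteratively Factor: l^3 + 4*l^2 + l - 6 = (l - 1)*(l^2 + 5*l + 6) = (l - 1)*(l + 3)*(l + 2)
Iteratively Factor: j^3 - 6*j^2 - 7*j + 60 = (j - 4)*(j^2 - 2*j - 15) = (j - 5)*(j - 4)*(j + 3)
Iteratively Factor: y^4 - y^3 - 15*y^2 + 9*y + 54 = (y - 3)*(y^3 + 2*y^2 - 9*y - 18) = (y - 3)^2*(y^2 + 5*y + 6) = (y - 3)^2*(y + 3)*(y + 2)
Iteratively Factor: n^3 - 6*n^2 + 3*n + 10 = (n - 2)*(n^2 - 4*n - 5) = (n - 2)*(n + 1)*(n - 5)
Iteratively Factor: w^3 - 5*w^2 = (w)*(w^2 - 5*w) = w^2*(w - 5)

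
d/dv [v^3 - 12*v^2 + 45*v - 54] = 3*v^2 - 24*v + 45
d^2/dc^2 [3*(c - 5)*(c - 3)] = 6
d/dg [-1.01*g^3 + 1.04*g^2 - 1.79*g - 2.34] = -3.03*g^2 + 2.08*g - 1.79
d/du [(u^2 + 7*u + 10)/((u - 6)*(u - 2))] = (-15*u^2 + 4*u + 164)/(u^4 - 16*u^3 + 88*u^2 - 192*u + 144)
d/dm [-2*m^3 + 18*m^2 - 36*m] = -6*m^2 + 36*m - 36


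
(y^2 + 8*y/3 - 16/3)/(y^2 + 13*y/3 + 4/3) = (3*y - 4)/(3*y + 1)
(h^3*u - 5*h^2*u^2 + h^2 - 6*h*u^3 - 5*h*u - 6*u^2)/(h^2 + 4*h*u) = (h^3*u - 5*h^2*u^2 + h^2 - 6*h*u^3 - 5*h*u - 6*u^2)/(h*(h + 4*u))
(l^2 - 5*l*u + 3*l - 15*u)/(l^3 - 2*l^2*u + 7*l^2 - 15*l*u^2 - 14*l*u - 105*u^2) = (l + 3)/(l^2 + 3*l*u + 7*l + 21*u)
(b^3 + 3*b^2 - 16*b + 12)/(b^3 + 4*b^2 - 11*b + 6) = (b - 2)/(b - 1)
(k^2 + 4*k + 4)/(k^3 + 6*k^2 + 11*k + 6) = (k + 2)/(k^2 + 4*k + 3)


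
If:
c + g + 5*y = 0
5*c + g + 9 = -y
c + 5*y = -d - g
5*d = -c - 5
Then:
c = -5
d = 0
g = 75/4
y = -11/4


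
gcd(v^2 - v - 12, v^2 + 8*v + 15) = v + 3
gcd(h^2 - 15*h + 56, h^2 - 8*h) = h - 8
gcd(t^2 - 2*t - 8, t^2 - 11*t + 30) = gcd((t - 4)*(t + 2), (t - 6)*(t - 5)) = 1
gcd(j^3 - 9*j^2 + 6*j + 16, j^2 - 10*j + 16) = j^2 - 10*j + 16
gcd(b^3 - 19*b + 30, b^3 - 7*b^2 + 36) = b - 3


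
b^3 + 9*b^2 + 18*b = b*(b + 3)*(b + 6)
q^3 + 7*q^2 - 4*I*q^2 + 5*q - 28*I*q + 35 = (q + 7)*(q - 5*I)*(q + I)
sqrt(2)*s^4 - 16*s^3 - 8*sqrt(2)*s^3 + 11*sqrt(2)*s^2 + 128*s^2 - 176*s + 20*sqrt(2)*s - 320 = (s - 5)*(s - 4)*(s - 8*sqrt(2))*(sqrt(2)*s + sqrt(2))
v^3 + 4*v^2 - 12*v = v*(v - 2)*(v + 6)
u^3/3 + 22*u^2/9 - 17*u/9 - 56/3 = (u/3 + 1)*(u - 8/3)*(u + 7)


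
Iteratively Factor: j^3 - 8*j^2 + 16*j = (j)*(j^2 - 8*j + 16) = j*(j - 4)*(j - 4)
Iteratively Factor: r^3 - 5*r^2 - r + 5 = (r - 1)*(r^2 - 4*r - 5) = (r - 1)*(r + 1)*(r - 5)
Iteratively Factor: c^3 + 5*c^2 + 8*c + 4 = (c + 1)*(c^2 + 4*c + 4) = (c + 1)*(c + 2)*(c + 2)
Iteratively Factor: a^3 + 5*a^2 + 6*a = (a)*(a^2 + 5*a + 6) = a*(a + 2)*(a + 3)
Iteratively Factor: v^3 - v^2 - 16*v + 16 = (v - 1)*(v^2 - 16) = (v - 1)*(v + 4)*(v - 4)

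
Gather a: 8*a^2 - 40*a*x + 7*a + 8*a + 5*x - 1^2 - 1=8*a^2 + a*(15 - 40*x) + 5*x - 2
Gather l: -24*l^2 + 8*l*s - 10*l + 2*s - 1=-24*l^2 + l*(8*s - 10) + 2*s - 1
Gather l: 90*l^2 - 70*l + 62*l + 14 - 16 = 90*l^2 - 8*l - 2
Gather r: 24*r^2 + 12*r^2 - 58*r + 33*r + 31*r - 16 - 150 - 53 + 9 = 36*r^2 + 6*r - 210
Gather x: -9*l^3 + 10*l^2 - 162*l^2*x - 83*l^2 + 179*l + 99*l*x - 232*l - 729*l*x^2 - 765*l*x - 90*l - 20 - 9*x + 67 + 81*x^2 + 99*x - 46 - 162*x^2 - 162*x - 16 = -9*l^3 - 73*l^2 - 143*l + x^2*(-729*l - 81) + x*(-162*l^2 - 666*l - 72) - 15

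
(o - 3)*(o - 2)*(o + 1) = o^3 - 4*o^2 + o + 6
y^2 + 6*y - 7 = (y - 1)*(y + 7)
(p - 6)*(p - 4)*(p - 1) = p^3 - 11*p^2 + 34*p - 24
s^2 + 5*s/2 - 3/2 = (s - 1/2)*(s + 3)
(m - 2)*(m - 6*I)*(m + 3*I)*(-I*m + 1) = -I*m^4 - 2*m^3 + 2*I*m^3 + 4*m^2 - 21*I*m^2 + 18*m + 42*I*m - 36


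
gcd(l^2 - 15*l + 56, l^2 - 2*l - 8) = 1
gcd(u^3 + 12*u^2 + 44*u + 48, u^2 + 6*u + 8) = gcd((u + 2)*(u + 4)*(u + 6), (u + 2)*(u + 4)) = u^2 + 6*u + 8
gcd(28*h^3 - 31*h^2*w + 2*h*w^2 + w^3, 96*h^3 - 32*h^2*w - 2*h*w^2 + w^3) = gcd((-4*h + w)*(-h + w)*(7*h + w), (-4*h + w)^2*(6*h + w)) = -4*h + w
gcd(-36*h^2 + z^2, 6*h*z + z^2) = 6*h + z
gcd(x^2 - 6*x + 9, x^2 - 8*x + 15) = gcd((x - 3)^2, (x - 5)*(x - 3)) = x - 3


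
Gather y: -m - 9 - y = -m - y - 9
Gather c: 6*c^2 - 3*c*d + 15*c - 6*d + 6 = 6*c^2 + c*(15 - 3*d) - 6*d + 6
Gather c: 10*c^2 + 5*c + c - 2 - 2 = 10*c^2 + 6*c - 4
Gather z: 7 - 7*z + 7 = 14 - 7*z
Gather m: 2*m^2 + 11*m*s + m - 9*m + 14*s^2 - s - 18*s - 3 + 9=2*m^2 + m*(11*s - 8) + 14*s^2 - 19*s + 6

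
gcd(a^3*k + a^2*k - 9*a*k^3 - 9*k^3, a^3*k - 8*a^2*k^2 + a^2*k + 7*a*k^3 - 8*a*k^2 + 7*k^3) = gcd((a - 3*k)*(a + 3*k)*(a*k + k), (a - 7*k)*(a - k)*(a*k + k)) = a*k + k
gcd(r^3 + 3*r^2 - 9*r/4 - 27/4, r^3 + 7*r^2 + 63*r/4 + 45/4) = r^2 + 9*r/2 + 9/2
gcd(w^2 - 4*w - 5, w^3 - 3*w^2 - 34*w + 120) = w - 5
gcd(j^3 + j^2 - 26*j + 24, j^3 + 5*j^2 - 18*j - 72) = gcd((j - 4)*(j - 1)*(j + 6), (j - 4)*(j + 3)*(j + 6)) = j^2 + 2*j - 24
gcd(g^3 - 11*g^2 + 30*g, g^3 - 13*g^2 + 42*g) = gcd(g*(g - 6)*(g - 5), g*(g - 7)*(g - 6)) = g^2 - 6*g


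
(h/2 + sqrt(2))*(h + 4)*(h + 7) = h^3/2 + sqrt(2)*h^2 + 11*h^2/2 + 14*h + 11*sqrt(2)*h + 28*sqrt(2)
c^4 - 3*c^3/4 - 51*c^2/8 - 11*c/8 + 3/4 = (c - 3)*(c - 1/4)*(c + 1/2)*(c + 2)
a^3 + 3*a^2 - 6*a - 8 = (a - 2)*(a + 1)*(a + 4)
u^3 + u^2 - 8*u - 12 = (u - 3)*(u + 2)^2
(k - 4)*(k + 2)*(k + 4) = k^3 + 2*k^2 - 16*k - 32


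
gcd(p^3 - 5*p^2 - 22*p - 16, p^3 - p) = p + 1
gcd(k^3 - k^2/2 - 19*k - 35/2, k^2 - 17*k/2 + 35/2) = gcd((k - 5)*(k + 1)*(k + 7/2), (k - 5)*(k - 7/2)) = k - 5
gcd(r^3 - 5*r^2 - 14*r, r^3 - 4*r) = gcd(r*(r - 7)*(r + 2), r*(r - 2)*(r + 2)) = r^2 + 2*r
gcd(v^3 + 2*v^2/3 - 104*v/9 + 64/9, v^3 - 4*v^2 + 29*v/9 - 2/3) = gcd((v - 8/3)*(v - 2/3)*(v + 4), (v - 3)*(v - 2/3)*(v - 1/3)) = v - 2/3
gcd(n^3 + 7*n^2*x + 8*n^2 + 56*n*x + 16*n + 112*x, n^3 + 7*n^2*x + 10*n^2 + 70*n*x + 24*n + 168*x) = n^2 + 7*n*x + 4*n + 28*x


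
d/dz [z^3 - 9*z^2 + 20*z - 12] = 3*z^2 - 18*z + 20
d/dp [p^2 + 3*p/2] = 2*p + 3/2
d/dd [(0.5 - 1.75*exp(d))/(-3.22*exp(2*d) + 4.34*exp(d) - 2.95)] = (-5.635*exp(2*d) + 3.22*exp(d) + 2.9925)*exp(d)/(10.3684*exp(4*d) - 27.9496*exp(3*d) + 37.8336*exp(2*d) - 25.606*exp(d) + 8.7025)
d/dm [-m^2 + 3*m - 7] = 3 - 2*m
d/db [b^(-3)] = -3/b^4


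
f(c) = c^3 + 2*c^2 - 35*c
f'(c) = 3*c^2 + 4*c - 35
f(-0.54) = 19.33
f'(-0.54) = -36.29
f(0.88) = -28.57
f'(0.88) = -29.16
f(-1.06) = 38.16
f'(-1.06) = -35.87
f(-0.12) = 4.23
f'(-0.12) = -35.44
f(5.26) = 16.77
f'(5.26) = 69.04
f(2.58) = -59.81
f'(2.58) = -4.71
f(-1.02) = 36.72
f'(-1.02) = -35.96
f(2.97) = -60.11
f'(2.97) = 3.34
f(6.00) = 78.00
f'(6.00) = 97.00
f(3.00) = -60.00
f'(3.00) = 4.00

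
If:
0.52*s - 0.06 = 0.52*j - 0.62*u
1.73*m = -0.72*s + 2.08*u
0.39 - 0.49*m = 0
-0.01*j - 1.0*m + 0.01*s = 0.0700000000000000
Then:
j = -298.03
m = 0.80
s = -211.44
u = -72.53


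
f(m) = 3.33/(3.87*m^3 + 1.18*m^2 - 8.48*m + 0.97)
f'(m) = 3.33*(-11.61*m^2 - 2.36*m + 8.48)/(3.87*m^3 + 1.18*m^2 - 8.48*m + 0.97)^2 = (-38.6613*m^2 - 7.8588*m + 28.2384)/(3.87*m^3 + 1.18*m^2 - 8.48*m + 0.97)^2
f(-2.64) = -0.08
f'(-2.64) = -0.14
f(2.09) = 0.14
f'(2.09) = -0.28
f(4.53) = 0.01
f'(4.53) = -0.01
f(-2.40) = -0.13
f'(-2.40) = -0.27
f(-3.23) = -0.04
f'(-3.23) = -0.04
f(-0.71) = 0.54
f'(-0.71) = 0.37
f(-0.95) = 0.49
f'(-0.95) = 0.02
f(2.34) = 0.09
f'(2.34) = -0.15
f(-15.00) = -0.00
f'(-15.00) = -0.00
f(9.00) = 0.00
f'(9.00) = -0.00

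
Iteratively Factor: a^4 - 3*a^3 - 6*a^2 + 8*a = (a + 2)*(a^3 - 5*a^2 + 4*a) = a*(a + 2)*(a^2 - 5*a + 4) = a*(a - 4)*(a + 2)*(a - 1)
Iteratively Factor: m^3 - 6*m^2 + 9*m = (m - 3)*(m^2 - 3*m) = m*(m - 3)*(m - 3)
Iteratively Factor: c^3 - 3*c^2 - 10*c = (c)*(c^2 - 3*c - 10) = c*(c - 5)*(c + 2)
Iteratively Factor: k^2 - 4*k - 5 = (k + 1)*(k - 5)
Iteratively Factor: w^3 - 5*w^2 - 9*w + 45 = (w + 3)*(w^2 - 8*w + 15) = (w - 5)*(w + 3)*(w - 3)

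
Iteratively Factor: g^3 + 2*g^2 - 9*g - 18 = (g + 3)*(g^2 - g - 6) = (g + 2)*(g + 3)*(g - 3)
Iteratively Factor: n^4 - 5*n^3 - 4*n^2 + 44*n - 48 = (n - 2)*(n^3 - 3*n^2 - 10*n + 24) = (n - 2)^2*(n^2 - n - 12) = (n - 4)*(n - 2)^2*(n + 3)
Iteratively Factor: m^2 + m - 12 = (m - 3)*(m + 4)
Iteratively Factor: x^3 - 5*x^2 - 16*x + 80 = (x + 4)*(x^2 - 9*x + 20) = (x - 4)*(x + 4)*(x - 5)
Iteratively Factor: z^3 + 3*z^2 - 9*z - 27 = (z - 3)*(z^2 + 6*z + 9) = (z - 3)*(z + 3)*(z + 3)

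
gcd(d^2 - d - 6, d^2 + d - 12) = d - 3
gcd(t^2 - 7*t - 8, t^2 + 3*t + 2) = t + 1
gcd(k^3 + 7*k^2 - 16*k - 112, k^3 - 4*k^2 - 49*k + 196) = k^2 + 3*k - 28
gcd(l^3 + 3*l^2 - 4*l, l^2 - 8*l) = l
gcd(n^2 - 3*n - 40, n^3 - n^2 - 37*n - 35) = n + 5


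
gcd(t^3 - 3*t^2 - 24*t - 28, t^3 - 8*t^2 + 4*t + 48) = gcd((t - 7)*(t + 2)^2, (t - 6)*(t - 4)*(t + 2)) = t + 2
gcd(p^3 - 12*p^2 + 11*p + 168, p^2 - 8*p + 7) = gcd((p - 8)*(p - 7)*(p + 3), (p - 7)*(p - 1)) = p - 7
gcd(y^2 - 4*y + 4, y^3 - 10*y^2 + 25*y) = 1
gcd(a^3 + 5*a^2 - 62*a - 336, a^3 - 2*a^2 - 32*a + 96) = a + 6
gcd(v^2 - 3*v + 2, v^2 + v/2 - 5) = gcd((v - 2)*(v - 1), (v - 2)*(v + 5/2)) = v - 2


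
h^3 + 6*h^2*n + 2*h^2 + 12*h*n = h*(h + 2)*(h + 6*n)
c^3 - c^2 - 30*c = c*(c - 6)*(c + 5)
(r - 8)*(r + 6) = r^2 - 2*r - 48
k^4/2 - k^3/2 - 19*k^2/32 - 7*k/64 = k*(k/2 + 1/4)*(k - 7/4)*(k + 1/4)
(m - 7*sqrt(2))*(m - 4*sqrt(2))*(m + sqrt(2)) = m^3 - 10*sqrt(2)*m^2 + 34*m + 56*sqrt(2)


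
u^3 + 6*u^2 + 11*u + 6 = (u + 1)*(u + 2)*(u + 3)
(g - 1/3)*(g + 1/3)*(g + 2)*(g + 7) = g^4 + 9*g^3 + 125*g^2/9 - g - 14/9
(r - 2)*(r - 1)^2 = r^3 - 4*r^2 + 5*r - 2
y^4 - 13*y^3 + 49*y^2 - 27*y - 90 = (y - 6)*(y - 5)*(y - 3)*(y + 1)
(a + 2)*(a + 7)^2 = a^3 + 16*a^2 + 77*a + 98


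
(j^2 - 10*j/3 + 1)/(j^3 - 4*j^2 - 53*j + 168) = (j - 1/3)/(j^2 - j - 56)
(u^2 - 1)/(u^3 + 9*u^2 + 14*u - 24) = (u + 1)/(u^2 + 10*u + 24)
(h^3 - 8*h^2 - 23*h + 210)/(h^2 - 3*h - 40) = (h^2 - 13*h + 42)/(h - 8)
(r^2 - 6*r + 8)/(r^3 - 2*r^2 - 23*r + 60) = (r - 2)/(r^2 + 2*r - 15)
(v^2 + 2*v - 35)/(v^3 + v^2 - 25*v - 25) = (v + 7)/(v^2 + 6*v + 5)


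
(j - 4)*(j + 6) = j^2 + 2*j - 24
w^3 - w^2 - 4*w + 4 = (w - 2)*(w - 1)*(w + 2)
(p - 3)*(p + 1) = p^2 - 2*p - 3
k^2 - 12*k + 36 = (k - 6)^2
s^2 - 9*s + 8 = (s - 8)*(s - 1)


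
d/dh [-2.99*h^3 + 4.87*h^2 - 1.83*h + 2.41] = -8.97*h^2 + 9.74*h - 1.83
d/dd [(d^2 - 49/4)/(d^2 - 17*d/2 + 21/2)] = (-68*d^2 + 364*d - 833)/(2*(4*d^4 - 68*d^3 + 373*d^2 - 714*d + 441))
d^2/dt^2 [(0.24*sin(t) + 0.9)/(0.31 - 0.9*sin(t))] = (8.32667268468867e-17*sin(t)^3 + 0.79596*sin(t)^2 + 0.274164*sin(t) - 1.59192)/(0.729*sin(t)^3 - 0.7533*sin(t)^2 + 0.25947*sin(t) - 0.029791)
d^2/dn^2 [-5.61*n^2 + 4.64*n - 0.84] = -11.2200000000000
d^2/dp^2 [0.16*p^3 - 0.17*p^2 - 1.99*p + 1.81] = 0.96*p - 0.34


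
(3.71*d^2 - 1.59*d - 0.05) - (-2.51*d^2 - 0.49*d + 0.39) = 6.22*d^2 - 1.1*d - 0.44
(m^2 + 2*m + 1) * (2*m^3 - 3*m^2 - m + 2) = 2*m^5 + m^4 - 5*m^3 - 3*m^2 + 3*m + 2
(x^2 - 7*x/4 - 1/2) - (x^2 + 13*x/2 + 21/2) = -33*x/4 - 11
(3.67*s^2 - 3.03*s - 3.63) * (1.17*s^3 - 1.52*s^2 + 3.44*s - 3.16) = 4.2939*s^5 - 9.1235*s^4 + 12.9833*s^3 - 16.5028*s^2 - 2.9124*s + 11.4708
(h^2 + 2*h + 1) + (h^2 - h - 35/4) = 2*h^2 + h - 31/4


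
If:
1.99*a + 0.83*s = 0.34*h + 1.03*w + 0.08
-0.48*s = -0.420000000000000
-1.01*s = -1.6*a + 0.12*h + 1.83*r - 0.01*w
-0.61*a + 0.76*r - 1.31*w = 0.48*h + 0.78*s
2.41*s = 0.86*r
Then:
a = 0.65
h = -35.04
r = 2.45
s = 0.88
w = 13.44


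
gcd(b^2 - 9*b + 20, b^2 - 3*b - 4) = b - 4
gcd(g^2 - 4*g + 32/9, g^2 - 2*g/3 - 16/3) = g - 8/3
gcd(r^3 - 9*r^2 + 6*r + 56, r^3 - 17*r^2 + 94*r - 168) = r^2 - 11*r + 28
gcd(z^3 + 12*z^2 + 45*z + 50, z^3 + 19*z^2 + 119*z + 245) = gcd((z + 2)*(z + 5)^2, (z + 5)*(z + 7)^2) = z + 5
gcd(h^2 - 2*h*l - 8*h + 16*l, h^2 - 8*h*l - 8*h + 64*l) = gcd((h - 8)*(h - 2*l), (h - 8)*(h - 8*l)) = h - 8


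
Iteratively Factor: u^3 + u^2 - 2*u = (u - 1)*(u^2 + 2*u) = u*(u - 1)*(u + 2)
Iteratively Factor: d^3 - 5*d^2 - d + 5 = (d - 5)*(d^2 - 1) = (d - 5)*(d - 1)*(d + 1)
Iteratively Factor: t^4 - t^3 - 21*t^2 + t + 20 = (t - 5)*(t^3 + 4*t^2 - t - 4) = (t - 5)*(t - 1)*(t^2 + 5*t + 4) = (t - 5)*(t - 1)*(t + 4)*(t + 1)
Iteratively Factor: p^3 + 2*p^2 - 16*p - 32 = (p + 2)*(p^2 - 16) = (p - 4)*(p + 2)*(p + 4)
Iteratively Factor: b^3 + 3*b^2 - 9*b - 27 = (b - 3)*(b^2 + 6*b + 9) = (b - 3)*(b + 3)*(b + 3)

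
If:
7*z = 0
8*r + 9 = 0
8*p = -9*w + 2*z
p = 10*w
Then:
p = 0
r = -9/8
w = 0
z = 0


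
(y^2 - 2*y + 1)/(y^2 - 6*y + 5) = (y - 1)/(y - 5)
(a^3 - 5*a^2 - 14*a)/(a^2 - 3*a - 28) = a*(a + 2)/(a + 4)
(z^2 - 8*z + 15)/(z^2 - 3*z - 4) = (-z^2 + 8*z - 15)/(-z^2 + 3*z + 4)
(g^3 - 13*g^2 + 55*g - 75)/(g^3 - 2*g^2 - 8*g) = (-g^3 + 13*g^2 - 55*g + 75)/(g*(-g^2 + 2*g + 8))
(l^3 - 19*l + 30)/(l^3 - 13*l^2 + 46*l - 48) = (l + 5)/(l - 8)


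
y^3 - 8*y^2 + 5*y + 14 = (y - 7)*(y - 2)*(y + 1)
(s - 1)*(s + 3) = s^2 + 2*s - 3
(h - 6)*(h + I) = h^2 - 6*h + I*h - 6*I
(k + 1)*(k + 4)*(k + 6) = k^3 + 11*k^2 + 34*k + 24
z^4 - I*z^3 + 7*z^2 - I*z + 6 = (z - 3*I)*(z - I)*(z + I)*(z + 2*I)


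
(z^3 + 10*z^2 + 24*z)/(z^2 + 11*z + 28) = z*(z + 6)/(z + 7)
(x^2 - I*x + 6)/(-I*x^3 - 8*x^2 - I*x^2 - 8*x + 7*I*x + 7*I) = (I*x^2 + x + 6*I)/(x^3 + x^2*(1 - 8*I) - x*(7 + 8*I) - 7)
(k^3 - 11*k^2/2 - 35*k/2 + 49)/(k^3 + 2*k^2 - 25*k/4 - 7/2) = 2*(k - 7)/(2*k + 1)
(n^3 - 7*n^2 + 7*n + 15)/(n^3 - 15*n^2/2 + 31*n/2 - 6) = 2*(n^2 - 4*n - 5)/(2*n^2 - 9*n + 4)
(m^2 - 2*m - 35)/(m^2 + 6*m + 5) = (m - 7)/(m + 1)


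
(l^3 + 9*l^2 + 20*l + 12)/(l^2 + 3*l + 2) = l + 6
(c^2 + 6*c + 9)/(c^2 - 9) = (c + 3)/(c - 3)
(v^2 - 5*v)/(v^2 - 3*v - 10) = v/(v + 2)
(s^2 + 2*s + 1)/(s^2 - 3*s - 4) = (s + 1)/(s - 4)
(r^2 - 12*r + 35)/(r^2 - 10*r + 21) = (r - 5)/(r - 3)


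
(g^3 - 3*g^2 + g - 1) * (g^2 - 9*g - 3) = g^5 - 12*g^4 + 25*g^3 - g^2 + 6*g + 3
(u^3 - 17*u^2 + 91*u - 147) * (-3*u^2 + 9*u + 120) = -3*u^5 + 60*u^4 - 306*u^3 - 780*u^2 + 9597*u - 17640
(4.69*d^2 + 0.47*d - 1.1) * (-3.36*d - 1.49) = -15.7584*d^3 - 8.5673*d^2 + 2.9957*d + 1.639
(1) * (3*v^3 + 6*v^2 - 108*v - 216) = 3*v^3 + 6*v^2 - 108*v - 216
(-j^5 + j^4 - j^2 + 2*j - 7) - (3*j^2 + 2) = -j^5 + j^4 - 4*j^2 + 2*j - 9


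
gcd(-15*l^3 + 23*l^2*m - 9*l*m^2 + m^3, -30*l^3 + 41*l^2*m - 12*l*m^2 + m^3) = 5*l^2 - 6*l*m + m^2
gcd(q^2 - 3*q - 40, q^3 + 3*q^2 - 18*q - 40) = q + 5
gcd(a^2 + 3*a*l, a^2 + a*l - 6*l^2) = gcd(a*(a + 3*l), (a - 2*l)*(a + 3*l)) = a + 3*l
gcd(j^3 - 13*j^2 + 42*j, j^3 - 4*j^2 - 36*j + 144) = j - 6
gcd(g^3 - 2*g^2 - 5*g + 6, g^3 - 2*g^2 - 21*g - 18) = 1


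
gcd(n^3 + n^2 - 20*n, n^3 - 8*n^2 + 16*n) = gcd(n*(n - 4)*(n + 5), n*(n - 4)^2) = n^2 - 4*n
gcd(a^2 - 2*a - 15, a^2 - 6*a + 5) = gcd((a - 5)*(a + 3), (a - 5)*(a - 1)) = a - 5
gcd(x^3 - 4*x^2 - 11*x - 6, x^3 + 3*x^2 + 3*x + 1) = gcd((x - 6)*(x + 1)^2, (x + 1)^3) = x^2 + 2*x + 1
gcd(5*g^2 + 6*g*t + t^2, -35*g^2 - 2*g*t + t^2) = 5*g + t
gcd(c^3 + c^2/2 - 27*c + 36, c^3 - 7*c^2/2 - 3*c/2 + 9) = 1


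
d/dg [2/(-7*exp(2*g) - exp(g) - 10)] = (28*exp(g) + 2)*exp(g)/(7*exp(2*g) + exp(g) + 10)^2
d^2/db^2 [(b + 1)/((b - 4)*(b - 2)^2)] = 2*(3*b^3 - 6*b^2 - 56*b + 148)/(b^7 - 20*b^6 + 168*b^5 - 768*b^4 + 2064*b^3 - 3264*b^2 + 2816*b - 1024)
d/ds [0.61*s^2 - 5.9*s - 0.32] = 1.22*s - 5.9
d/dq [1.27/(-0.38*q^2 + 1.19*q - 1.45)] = (0.9652*q - 1.5113)/(0.38*q^2 - 1.19*q + 1.45)^2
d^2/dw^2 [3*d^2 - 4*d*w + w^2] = 2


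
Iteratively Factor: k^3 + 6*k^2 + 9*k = (k)*(k^2 + 6*k + 9) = k*(k + 3)*(k + 3)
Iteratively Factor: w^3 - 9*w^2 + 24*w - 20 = (w - 2)*(w^2 - 7*w + 10) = (w - 5)*(w - 2)*(w - 2)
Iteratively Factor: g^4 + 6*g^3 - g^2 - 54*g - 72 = (g + 2)*(g^3 + 4*g^2 - 9*g - 36) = (g + 2)*(g + 4)*(g^2 - 9) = (g + 2)*(g + 3)*(g + 4)*(g - 3)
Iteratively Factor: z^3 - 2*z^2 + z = (z)*(z^2 - 2*z + 1) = z*(z - 1)*(z - 1)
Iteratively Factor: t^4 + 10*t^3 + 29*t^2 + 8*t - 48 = (t + 4)*(t^3 + 6*t^2 + 5*t - 12) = (t + 4)^2*(t^2 + 2*t - 3) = (t + 3)*(t + 4)^2*(t - 1)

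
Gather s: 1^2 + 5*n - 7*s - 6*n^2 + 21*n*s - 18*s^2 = -6*n^2 + 5*n - 18*s^2 + s*(21*n - 7) + 1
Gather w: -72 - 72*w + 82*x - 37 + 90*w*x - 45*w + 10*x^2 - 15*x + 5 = w*(90*x - 117) + 10*x^2 + 67*x - 104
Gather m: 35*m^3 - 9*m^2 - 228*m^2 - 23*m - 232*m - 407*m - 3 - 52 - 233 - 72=35*m^3 - 237*m^2 - 662*m - 360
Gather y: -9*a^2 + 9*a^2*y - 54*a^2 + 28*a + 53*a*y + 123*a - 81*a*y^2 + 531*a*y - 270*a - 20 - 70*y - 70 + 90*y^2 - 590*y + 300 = -63*a^2 - 119*a + y^2*(90 - 81*a) + y*(9*a^2 + 584*a - 660) + 210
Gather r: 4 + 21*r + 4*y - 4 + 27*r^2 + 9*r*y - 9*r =27*r^2 + r*(9*y + 12) + 4*y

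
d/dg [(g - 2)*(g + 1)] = 2*g - 1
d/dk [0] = 0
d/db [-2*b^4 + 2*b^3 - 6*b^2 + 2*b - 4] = -8*b^3 + 6*b^2 - 12*b + 2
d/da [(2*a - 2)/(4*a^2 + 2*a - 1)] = 2*(-4*a^2 + 8*a + 1)/(16*a^4 + 16*a^3 - 4*a^2 - 4*a + 1)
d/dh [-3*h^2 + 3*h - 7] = 3 - 6*h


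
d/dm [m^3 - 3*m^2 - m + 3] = 3*m^2 - 6*m - 1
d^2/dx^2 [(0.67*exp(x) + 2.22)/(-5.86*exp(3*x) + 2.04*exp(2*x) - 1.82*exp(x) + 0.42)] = (-92.030128*exp(6*x) - 662.076864*exp(5*x) + 317.720912*exp(4*x) - 108.233124*exp(3*x) - 21.003192*exp(2*x) - 0.257292*exp(x) - 1.815156)*exp(x)/(201.230056*exp(9*x) - 210.158352*exp(8*x) + 260.655144*exp(7*x) - 182.299608*exp(6*x) + 111.079416*exp(5*x) - 52.391808*exp(4*x) + 18.485936*exp(3*x) - 5.253192*exp(2*x) + 0.963144*exp(x) - 0.074088)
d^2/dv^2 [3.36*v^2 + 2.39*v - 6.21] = 6.72000000000000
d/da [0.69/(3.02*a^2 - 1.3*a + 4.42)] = (0.897 - 4.1676*a)/(3.02*a^2 - 1.3*a + 4.42)^2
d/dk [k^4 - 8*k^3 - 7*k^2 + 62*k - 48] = 4*k^3 - 24*k^2 - 14*k + 62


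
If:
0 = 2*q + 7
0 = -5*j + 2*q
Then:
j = -7/5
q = -7/2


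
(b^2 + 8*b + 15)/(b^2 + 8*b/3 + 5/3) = 3*(b^2 + 8*b + 15)/(3*b^2 + 8*b + 5)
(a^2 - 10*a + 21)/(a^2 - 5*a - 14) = (a - 3)/(a + 2)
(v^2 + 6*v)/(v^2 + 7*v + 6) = v/(v + 1)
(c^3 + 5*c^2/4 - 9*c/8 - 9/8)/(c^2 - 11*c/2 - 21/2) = (4*c^2 - c - 3)/(4*(c - 7))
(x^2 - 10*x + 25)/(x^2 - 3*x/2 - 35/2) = 2*(x - 5)/(2*x + 7)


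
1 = 1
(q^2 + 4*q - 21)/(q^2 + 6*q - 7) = (q - 3)/(q - 1)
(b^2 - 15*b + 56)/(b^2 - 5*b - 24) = (b - 7)/(b + 3)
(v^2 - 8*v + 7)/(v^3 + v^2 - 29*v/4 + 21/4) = 4*(v - 7)/(4*v^2 + 8*v - 21)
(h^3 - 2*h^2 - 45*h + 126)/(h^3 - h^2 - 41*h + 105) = (h - 6)/(h - 5)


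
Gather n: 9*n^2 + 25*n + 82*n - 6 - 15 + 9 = 9*n^2 + 107*n - 12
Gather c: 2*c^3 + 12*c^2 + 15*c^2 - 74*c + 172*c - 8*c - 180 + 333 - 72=2*c^3 + 27*c^2 + 90*c + 81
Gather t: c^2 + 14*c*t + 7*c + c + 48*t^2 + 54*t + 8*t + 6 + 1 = c^2 + 8*c + 48*t^2 + t*(14*c + 62) + 7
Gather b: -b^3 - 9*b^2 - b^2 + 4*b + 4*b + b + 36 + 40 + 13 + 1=-b^3 - 10*b^2 + 9*b + 90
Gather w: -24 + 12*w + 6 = 12*w - 18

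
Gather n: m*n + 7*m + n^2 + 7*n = 7*m + n^2 + n*(m + 7)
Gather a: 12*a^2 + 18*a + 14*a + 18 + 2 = 12*a^2 + 32*a + 20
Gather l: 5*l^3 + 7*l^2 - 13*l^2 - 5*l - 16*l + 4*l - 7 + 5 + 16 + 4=5*l^3 - 6*l^2 - 17*l + 18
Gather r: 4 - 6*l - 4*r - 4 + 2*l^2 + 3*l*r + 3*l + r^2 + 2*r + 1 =2*l^2 - 3*l + r^2 + r*(3*l - 2) + 1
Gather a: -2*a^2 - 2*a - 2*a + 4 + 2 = -2*a^2 - 4*a + 6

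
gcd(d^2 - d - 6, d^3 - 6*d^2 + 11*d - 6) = d - 3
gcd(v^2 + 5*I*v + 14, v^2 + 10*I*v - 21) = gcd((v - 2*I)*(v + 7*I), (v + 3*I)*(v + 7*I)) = v + 7*I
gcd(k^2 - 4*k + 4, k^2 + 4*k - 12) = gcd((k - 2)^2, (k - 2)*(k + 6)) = k - 2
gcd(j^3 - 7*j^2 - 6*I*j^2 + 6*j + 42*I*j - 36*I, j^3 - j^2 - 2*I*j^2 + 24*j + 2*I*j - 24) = j^2 + j*(-1 - 6*I) + 6*I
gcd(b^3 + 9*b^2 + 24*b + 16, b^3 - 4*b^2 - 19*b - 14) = b + 1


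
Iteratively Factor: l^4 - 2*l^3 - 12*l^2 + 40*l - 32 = (l + 4)*(l^3 - 6*l^2 + 12*l - 8) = (l - 2)*(l + 4)*(l^2 - 4*l + 4) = (l - 2)^2*(l + 4)*(l - 2)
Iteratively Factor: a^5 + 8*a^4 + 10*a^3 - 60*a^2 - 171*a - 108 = (a - 3)*(a^4 + 11*a^3 + 43*a^2 + 69*a + 36) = (a - 3)*(a + 4)*(a^3 + 7*a^2 + 15*a + 9) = (a - 3)*(a + 3)*(a + 4)*(a^2 + 4*a + 3) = (a - 3)*(a + 1)*(a + 3)*(a + 4)*(a + 3)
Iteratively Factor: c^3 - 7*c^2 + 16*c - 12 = (c - 2)*(c^2 - 5*c + 6) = (c - 2)^2*(c - 3)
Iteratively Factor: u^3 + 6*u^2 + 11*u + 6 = (u + 1)*(u^2 + 5*u + 6) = (u + 1)*(u + 3)*(u + 2)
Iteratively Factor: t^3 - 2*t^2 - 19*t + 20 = (t + 4)*(t^2 - 6*t + 5) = (t - 1)*(t + 4)*(t - 5)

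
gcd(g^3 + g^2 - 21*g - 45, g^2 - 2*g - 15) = g^2 - 2*g - 15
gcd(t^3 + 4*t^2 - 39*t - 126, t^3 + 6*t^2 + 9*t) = t + 3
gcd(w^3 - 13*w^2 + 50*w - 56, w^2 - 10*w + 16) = w - 2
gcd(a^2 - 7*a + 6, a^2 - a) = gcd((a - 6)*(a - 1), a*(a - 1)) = a - 1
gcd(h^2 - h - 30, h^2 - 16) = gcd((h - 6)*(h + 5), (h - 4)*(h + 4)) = 1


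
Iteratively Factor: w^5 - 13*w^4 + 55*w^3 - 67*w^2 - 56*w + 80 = (w - 4)*(w^4 - 9*w^3 + 19*w^2 + 9*w - 20) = (w - 4)*(w + 1)*(w^3 - 10*w^2 + 29*w - 20) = (w - 4)*(w - 1)*(w + 1)*(w^2 - 9*w + 20) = (w - 5)*(w - 4)*(w - 1)*(w + 1)*(w - 4)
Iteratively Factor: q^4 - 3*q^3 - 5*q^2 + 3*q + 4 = (q + 1)*(q^3 - 4*q^2 - q + 4) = (q - 4)*(q + 1)*(q^2 - 1) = (q - 4)*(q + 1)^2*(q - 1)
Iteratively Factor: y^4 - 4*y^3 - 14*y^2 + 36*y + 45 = (y + 1)*(y^3 - 5*y^2 - 9*y + 45) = (y + 1)*(y + 3)*(y^2 - 8*y + 15) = (y - 3)*(y + 1)*(y + 3)*(y - 5)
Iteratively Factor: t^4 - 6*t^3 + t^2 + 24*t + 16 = (t - 4)*(t^3 - 2*t^2 - 7*t - 4) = (t - 4)*(t + 1)*(t^2 - 3*t - 4) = (t - 4)*(t + 1)^2*(t - 4)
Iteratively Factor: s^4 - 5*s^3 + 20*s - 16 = (s - 2)*(s^3 - 3*s^2 - 6*s + 8) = (s - 4)*(s - 2)*(s^2 + s - 2) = (s - 4)*(s - 2)*(s + 2)*(s - 1)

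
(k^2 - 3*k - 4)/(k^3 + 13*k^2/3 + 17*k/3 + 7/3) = 3*(k - 4)/(3*k^2 + 10*k + 7)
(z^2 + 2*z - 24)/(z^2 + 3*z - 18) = (z - 4)/(z - 3)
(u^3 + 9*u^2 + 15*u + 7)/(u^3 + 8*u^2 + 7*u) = (u + 1)/u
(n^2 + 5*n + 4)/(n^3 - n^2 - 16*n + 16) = (n + 1)/(n^2 - 5*n + 4)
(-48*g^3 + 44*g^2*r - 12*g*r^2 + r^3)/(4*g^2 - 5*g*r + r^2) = (12*g^2 - 8*g*r + r^2)/(-g + r)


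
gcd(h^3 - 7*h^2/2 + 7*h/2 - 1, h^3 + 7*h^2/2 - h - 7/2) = h - 1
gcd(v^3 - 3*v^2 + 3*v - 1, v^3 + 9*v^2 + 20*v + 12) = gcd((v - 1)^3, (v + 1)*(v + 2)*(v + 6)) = 1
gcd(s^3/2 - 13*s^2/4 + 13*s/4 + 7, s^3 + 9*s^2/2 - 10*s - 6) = 1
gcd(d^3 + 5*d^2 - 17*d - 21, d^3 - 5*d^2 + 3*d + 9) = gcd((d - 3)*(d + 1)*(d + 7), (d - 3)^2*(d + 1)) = d^2 - 2*d - 3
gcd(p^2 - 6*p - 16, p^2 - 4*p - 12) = p + 2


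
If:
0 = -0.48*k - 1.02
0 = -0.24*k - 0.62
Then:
No Solution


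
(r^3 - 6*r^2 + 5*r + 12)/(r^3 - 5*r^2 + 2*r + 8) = (r - 3)/(r - 2)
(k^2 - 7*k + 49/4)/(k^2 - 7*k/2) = (k - 7/2)/k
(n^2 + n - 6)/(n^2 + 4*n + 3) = (n - 2)/(n + 1)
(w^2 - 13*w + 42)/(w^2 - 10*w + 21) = (w - 6)/(w - 3)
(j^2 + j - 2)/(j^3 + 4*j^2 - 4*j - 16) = (j - 1)/(j^2 + 2*j - 8)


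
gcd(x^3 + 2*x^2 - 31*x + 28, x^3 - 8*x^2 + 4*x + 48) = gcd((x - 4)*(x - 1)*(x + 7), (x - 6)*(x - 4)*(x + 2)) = x - 4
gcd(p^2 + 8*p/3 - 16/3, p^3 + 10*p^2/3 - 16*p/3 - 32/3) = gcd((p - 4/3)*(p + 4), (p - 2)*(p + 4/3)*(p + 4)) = p + 4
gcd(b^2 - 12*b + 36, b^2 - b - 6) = 1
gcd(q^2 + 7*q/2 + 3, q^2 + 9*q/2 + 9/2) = q + 3/2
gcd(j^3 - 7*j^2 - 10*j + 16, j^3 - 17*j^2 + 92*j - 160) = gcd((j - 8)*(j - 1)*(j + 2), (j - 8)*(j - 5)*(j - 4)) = j - 8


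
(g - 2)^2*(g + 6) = g^3 + 2*g^2 - 20*g + 24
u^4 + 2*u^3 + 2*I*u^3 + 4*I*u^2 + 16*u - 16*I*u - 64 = (u - 2)*(u + 4)*(u - 2*I)*(u + 4*I)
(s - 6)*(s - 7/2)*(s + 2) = s^3 - 15*s^2/2 + 2*s + 42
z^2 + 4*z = z*(z + 4)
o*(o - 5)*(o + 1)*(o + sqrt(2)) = o^4 - 4*o^3 + sqrt(2)*o^3 - 4*sqrt(2)*o^2 - 5*o^2 - 5*sqrt(2)*o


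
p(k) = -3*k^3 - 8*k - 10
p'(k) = -9*k^2 - 8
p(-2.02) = 30.89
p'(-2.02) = -44.72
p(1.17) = -24.16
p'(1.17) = -20.32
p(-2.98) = 93.23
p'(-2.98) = -87.92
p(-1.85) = 23.79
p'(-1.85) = -38.80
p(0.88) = -19.08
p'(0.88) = -14.97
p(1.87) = -44.58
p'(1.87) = -39.47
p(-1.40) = 9.43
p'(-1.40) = -25.64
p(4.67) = -352.90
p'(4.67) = -204.28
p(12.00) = -5290.00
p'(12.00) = -1304.00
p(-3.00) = 95.00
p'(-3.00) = -89.00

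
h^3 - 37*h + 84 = (h - 4)*(h - 3)*(h + 7)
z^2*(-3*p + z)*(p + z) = -3*p^2*z^2 - 2*p*z^3 + z^4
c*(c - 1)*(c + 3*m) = c^3 + 3*c^2*m - c^2 - 3*c*m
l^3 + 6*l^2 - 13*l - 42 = (l - 3)*(l + 2)*(l + 7)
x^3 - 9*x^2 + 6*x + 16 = (x - 8)*(x - 2)*(x + 1)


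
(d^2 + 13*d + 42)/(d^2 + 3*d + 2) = (d^2 + 13*d + 42)/(d^2 + 3*d + 2)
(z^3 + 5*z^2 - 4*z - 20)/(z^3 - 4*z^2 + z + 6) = (z^2 + 7*z + 10)/(z^2 - 2*z - 3)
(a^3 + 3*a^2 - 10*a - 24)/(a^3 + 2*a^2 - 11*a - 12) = (a + 2)/(a + 1)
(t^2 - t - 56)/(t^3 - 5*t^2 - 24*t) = (t + 7)/(t*(t + 3))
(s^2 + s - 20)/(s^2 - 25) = (s - 4)/(s - 5)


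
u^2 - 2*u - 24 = (u - 6)*(u + 4)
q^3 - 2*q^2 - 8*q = q*(q - 4)*(q + 2)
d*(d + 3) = d^2 + 3*d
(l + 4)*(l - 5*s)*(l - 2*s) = l^3 - 7*l^2*s + 4*l^2 + 10*l*s^2 - 28*l*s + 40*s^2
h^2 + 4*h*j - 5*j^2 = (h - j)*(h + 5*j)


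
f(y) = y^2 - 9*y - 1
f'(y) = 2*y - 9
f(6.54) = -17.09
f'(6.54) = 4.08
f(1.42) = -11.76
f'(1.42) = -6.16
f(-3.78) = 47.31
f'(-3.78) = -16.56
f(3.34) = -19.90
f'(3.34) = -2.32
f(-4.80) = 65.24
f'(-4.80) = -18.60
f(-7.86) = 131.52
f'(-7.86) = -24.72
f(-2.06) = 21.78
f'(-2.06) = -13.12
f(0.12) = -2.07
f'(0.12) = -8.76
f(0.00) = -1.00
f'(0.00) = -9.00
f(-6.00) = 89.00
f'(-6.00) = -21.00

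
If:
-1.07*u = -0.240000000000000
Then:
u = 0.22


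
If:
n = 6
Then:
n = 6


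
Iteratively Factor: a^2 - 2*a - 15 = (a - 5)*(a + 3)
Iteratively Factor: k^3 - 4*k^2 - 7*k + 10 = (k - 1)*(k^2 - 3*k - 10) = (k - 1)*(k + 2)*(k - 5)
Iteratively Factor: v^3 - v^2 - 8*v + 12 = (v - 2)*(v^2 + v - 6) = (v - 2)*(v + 3)*(v - 2)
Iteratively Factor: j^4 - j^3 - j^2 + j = (j + 1)*(j^3 - 2*j^2 + j) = j*(j + 1)*(j^2 - 2*j + 1) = j*(j - 1)*(j + 1)*(j - 1)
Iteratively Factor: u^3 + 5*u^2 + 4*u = (u + 4)*(u^2 + u) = (u + 1)*(u + 4)*(u)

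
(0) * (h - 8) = 0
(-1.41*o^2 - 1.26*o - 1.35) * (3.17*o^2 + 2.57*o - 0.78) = -4.4697*o^4 - 7.6179*o^3 - 6.4179*o^2 - 2.4867*o + 1.053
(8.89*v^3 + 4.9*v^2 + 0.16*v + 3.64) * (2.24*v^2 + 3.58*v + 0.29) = 19.9136*v^5 + 42.8022*v^4 + 20.4785*v^3 + 10.1474*v^2 + 13.0776*v + 1.0556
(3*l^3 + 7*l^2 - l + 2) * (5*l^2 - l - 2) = 15*l^5 + 32*l^4 - 18*l^3 - 3*l^2 - 4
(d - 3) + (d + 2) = 2*d - 1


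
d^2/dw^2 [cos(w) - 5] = -cos(w)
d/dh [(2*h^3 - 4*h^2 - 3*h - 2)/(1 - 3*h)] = (-12*h^3 + 18*h^2 - 8*h - 9)/(9*h^2 - 6*h + 1)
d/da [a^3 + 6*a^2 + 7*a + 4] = 3*a^2 + 12*a + 7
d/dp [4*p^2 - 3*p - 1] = 8*p - 3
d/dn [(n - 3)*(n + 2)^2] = (n + 2)*(3*n - 4)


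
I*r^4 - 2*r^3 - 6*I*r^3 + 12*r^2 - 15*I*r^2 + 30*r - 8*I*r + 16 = (r - 8)*(r + 1)*(r + 2*I)*(I*r + I)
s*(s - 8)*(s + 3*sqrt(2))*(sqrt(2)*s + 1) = sqrt(2)*s^4 - 8*sqrt(2)*s^3 + 7*s^3 - 56*s^2 + 3*sqrt(2)*s^2 - 24*sqrt(2)*s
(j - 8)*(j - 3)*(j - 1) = j^3 - 12*j^2 + 35*j - 24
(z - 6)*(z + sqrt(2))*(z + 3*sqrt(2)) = z^3 - 6*z^2 + 4*sqrt(2)*z^2 - 24*sqrt(2)*z + 6*z - 36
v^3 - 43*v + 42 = (v - 6)*(v - 1)*(v + 7)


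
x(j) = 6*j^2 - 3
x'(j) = 12*j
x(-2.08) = 22.96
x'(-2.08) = -24.96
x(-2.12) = 23.97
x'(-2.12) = -25.44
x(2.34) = 29.85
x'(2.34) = 28.08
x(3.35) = 64.34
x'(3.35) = 40.20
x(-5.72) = 193.31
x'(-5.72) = -68.64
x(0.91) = 1.97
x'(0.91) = 10.92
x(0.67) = -0.31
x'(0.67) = 8.04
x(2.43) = 32.43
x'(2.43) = 29.16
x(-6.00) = 213.00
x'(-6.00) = -72.00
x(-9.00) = 483.00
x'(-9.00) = -108.00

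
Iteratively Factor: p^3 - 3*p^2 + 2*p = (p - 2)*(p^2 - p) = p*(p - 2)*(p - 1)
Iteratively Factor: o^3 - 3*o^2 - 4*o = (o)*(o^2 - 3*o - 4) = o*(o + 1)*(o - 4)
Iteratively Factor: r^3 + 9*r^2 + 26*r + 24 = (r + 4)*(r^2 + 5*r + 6) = (r + 2)*(r + 4)*(r + 3)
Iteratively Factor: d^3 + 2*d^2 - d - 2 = (d + 1)*(d^2 + d - 2) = (d - 1)*(d + 1)*(d + 2)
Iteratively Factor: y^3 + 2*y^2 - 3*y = (y + 3)*(y^2 - y) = y*(y + 3)*(y - 1)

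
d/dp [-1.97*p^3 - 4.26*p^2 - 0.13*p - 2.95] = -5.91*p^2 - 8.52*p - 0.13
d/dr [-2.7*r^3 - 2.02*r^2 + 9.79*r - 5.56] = -8.1*r^2 - 4.04*r + 9.79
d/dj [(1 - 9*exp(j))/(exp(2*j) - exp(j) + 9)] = ((2*exp(j) - 1)*(9*exp(j) - 1) - 9*exp(2*j) + 9*exp(j) - 81)*exp(j)/(exp(2*j) - exp(j) + 9)^2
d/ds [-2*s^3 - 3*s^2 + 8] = 6*s*(-s - 1)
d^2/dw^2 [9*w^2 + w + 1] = 18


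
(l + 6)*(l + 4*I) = l^2 + 6*l + 4*I*l + 24*I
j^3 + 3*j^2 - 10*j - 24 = (j - 3)*(j + 2)*(j + 4)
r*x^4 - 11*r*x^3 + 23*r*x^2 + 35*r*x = x*(x - 7)*(x - 5)*(r*x + r)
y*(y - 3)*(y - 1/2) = y^3 - 7*y^2/2 + 3*y/2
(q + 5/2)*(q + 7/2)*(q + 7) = q^3 + 13*q^2 + 203*q/4 + 245/4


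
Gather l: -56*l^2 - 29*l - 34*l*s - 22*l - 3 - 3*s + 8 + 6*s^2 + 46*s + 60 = -56*l^2 + l*(-34*s - 51) + 6*s^2 + 43*s + 65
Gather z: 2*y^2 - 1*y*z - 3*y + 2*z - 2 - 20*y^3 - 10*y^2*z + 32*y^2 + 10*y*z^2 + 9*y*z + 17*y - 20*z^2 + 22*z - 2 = -20*y^3 + 34*y^2 + 14*y + z^2*(10*y - 20) + z*(-10*y^2 + 8*y + 24) - 4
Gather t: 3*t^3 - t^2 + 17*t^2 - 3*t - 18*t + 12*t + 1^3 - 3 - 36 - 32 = 3*t^3 + 16*t^2 - 9*t - 70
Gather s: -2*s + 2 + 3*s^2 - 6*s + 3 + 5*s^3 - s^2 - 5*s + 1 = 5*s^3 + 2*s^2 - 13*s + 6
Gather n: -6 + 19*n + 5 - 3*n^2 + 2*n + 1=-3*n^2 + 21*n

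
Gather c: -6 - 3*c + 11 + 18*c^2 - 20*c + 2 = 18*c^2 - 23*c + 7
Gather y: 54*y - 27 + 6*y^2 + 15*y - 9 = 6*y^2 + 69*y - 36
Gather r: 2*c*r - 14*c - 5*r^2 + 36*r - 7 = -14*c - 5*r^2 + r*(2*c + 36) - 7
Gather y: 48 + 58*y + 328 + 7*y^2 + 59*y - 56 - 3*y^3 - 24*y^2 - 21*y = -3*y^3 - 17*y^2 + 96*y + 320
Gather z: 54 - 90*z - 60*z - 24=30 - 150*z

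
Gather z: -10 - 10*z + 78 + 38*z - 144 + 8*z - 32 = 36*z - 108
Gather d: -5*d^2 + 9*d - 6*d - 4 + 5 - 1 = -5*d^2 + 3*d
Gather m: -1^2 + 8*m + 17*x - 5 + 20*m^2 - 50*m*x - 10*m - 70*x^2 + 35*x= 20*m^2 + m*(-50*x - 2) - 70*x^2 + 52*x - 6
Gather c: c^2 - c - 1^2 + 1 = c^2 - c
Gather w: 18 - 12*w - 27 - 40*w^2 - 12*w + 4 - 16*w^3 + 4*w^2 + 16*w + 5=-16*w^3 - 36*w^2 - 8*w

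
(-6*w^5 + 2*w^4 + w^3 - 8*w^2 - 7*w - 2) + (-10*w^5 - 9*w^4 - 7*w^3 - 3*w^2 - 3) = -16*w^5 - 7*w^4 - 6*w^3 - 11*w^2 - 7*w - 5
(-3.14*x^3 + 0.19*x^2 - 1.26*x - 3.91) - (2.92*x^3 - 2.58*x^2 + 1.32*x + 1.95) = -6.06*x^3 + 2.77*x^2 - 2.58*x - 5.86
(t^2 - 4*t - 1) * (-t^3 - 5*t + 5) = -t^5 + 4*t^4 - 4*t^3 + 25*t^2 - 15*t - 5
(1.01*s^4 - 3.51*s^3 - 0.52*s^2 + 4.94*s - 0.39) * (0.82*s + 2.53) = 0.8282*s^5 - 0.3229*s^4 - 9.3067*s^3 + 2.7352*s^2 + 12.1784*s - 0.9867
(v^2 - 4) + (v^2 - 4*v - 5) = 2*v^2 - 4*v - 9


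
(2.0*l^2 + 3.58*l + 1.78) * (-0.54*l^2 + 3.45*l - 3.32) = -1.08*l^4 + 4.9668*l^3 + 4.7498*l^2 - 5.7446*l - 5.9096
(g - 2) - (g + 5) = -7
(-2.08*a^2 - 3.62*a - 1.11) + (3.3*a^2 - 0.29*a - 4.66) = 1.22*a^2 - 3.91*a - 5.77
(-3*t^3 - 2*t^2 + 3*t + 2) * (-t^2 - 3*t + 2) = 3*t^5 + 11*t^4 - 3*t^3 - 15*t^2 + 4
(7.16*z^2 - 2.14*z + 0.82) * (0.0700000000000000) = 0.5012*z^2 - 0.1498*z + 0.0574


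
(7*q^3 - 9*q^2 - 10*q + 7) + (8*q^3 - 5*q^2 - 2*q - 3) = 15*q^3 - 14*q^2 - 12*q + 4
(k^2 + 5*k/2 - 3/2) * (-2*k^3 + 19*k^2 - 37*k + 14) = -2*k^5 + 14*k^4 + 27*k^3/2 - 107*k^2 + 181*k/2 - 21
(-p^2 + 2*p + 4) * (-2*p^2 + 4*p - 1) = 2*p^4 - 8*p^3 + p^2 + 14*p - 4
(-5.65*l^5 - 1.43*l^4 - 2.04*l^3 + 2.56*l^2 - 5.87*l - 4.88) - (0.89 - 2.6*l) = -5.65*l^5 - 1.43*l^4 - 2.04*l^3 + 2.56*l^2 - 3.27*l - 5.77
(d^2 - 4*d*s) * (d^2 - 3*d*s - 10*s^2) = d^4 - 7*d^3*s + 2*d^2*s^2 + 40*d*s^3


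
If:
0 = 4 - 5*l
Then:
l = 4/5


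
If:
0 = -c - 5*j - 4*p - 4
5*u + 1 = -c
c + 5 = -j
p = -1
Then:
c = -25/4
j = 5/4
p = -1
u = 21/20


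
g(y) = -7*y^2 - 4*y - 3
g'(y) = -14*y - 4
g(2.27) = -48.15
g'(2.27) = -35.78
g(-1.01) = -6.10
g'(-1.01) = 10.14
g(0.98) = -13.64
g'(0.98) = -17.72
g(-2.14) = -26.50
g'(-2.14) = 25.96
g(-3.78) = -87.90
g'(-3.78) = 48.92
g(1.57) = -26.53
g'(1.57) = -25.98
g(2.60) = -60.72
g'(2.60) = -40.40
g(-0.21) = -2.47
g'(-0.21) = -1.06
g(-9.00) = -534.00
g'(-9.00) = 122.00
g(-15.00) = -1518.00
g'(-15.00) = 206.00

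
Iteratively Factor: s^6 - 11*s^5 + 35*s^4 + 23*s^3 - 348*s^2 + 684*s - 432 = (s - 4)*(s^5 - 7*s^4 + 7*s^3 + 51*s^2 - 144*s + 108) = (s - 4)*(s + 3)*(s^4 - 10*s^3 + 37*s^2 - 60*s + 36) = (s - 4)*(s - 3)*(s + 3)*(s^3 - 7*s^2 + 16*s - 12) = (s - 4)*(s - 3)^2*(s + 3)*(s^2 - 4*s + 4) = (s - 4)*(s - 3)^2*(s - 2)*(s + 3)*(s - 2)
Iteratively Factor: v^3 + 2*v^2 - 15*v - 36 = (v + 3)*(v^2 - v - 12) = (v - 4)*(v + 3)*(v + 3)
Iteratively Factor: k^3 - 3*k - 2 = (k - 2)*(k^2 + 2*k + 1) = (k - 2)*(k + 1)*(k + 1)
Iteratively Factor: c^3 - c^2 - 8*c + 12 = (c - 2)*(c^2 + c - 6) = (c - 2)*(c + 3)*(c - 2)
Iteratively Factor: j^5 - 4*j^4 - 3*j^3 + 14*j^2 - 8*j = (j - 4)*(j^4 - 3*j^2 + 2*j) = (j - 4)*(j + 2)*(j^3 - 2*j^2 + j) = j*(j - 4)*(j + 2)*(j^2 - 2*j + 1) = j*(j - 4)*(j - 1)*(j + 2)*(j - 1)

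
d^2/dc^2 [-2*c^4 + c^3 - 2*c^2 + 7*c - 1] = -24*c^2 + 6*c - 4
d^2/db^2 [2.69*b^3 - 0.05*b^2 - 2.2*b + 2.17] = 16.14*b - 0.1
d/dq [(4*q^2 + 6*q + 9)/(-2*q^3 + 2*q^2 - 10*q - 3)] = 2*(4*q^4 + 12*q^3 + q^2 - 30*q + 36)/(4*q^6 - 8*q^5 + 44*q^4 - 28*q^3 + 88*q^2 + 60*q + 9)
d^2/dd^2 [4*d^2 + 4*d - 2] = 8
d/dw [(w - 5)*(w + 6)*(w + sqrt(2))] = 3*w^2 + 2*w + 2*sqrt(2)*w - 30 + sqrt(2)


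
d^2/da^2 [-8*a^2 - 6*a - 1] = -16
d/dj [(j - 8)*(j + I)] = 2*j - 8 + I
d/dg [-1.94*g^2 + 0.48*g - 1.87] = 0.48 - 3.88*g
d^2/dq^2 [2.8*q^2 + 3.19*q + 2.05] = 5.60000000000000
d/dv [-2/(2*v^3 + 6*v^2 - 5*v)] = 2*(6*v^2 + 12*v - 5)/(v^2*(2*v^2 + 6*v - 5)^2)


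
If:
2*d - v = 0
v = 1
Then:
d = 1/2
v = 1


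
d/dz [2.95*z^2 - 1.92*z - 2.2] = 5.9*z - 1.92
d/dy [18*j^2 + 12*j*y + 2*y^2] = 12*j + 4*y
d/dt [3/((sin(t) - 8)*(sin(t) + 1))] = 3*(7 - 2*sin(t))*cos(t)/((sin(t) - 8)^2*(sin(t) + 1)^2)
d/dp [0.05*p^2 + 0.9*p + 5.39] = 0.1*p + 0.9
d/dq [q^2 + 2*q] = 2*q + 2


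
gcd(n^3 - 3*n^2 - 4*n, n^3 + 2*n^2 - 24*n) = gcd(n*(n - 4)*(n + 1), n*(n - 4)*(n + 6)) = n^2 - 4*n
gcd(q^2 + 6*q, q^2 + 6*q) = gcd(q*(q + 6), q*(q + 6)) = q^2 + 6*q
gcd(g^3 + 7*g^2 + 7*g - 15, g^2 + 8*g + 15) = g^2 + 8*g + 15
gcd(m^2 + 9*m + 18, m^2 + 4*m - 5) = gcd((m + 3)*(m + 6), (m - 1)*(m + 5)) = 1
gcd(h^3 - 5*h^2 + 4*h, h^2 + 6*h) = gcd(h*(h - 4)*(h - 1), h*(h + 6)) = h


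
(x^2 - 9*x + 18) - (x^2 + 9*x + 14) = 4 - 18*x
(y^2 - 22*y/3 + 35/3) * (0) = 0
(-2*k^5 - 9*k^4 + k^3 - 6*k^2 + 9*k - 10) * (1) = -2*k^5 - 9*k^4 + k^3 - 6*k^2 + 9*k - 10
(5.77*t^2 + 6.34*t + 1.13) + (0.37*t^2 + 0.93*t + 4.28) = 6.14*t^2 + 7.27*t + 5.41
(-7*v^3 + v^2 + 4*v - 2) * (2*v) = -14*v^4 + 2*v^3 + 8*v^2 - 4*v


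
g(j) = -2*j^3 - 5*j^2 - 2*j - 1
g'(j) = -6*j^2 - 10*j - 2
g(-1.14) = -2.25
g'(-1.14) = 1.60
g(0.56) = -4.04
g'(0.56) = -9.48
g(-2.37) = 2.28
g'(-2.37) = -12.00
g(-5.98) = 259.85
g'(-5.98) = -156.76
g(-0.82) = -1.62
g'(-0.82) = 2.17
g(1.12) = -12.32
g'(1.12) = -20.73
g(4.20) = -245.78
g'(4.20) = -149.84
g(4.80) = -346.98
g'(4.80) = -188.24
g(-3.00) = 14.00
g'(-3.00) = -26.00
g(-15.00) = 5654.00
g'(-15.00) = -1202.00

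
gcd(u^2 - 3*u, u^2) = u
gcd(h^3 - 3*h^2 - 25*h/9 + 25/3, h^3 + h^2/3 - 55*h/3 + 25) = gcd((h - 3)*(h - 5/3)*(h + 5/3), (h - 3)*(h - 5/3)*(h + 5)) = h^2 - 14*h/3 + 5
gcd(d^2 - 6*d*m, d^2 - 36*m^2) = d - 6*m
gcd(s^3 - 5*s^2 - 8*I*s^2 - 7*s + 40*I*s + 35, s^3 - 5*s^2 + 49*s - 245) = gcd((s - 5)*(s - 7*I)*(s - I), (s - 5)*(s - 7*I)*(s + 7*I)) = s^2 + s*(-5 - 7*I) + 35*I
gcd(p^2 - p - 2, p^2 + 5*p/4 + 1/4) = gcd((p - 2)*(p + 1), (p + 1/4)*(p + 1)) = p + 1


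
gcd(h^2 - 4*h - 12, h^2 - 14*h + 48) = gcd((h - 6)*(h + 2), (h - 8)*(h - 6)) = h - 6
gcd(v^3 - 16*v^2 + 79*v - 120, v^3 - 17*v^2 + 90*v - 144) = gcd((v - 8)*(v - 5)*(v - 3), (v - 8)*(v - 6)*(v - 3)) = v^2 - 11*v + 24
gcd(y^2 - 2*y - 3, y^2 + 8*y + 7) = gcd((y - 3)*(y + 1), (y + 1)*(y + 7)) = y + 1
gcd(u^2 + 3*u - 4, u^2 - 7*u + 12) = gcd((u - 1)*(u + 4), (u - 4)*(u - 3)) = 1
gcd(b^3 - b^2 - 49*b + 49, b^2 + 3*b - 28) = b + 7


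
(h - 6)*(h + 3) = h^2 - 3*h - 18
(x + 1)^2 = x^2 + 2*x + 1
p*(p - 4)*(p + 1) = p^3 - 3*p^2 - 4*p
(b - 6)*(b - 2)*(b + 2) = b^3 - 6*b^2 - 4*b + 24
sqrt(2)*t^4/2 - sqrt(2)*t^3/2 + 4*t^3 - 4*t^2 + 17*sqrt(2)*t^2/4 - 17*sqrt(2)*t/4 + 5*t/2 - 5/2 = (t - 1)*(t + sqrt(2)/2)*(t + 5*sqrt(2)/2)*(sqrt(2)*t/2 + 1)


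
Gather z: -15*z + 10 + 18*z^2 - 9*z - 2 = 18*z^2 - 24*z + 8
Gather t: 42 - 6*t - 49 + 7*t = t - 7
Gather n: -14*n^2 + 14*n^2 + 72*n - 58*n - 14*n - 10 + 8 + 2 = 0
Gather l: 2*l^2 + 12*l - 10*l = 2*l^2 + 2*l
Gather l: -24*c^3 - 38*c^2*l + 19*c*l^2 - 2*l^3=-24*c^3 - 38*c^2*l + 19*c*l^2 - 2*l^3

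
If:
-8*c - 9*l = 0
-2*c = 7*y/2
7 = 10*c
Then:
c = 7/10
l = -28/45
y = -2/5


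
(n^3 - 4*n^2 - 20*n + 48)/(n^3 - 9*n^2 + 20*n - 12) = (n + 4)/(n - 1)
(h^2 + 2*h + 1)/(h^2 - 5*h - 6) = (h + 1)/(h - 6)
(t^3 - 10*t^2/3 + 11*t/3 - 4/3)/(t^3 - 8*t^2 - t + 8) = (3*t^2 - 7*t + 4)/(3*(t^2 - 7*t - 8))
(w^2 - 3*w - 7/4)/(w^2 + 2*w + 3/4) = (2*w - 7)/(2*w + 3)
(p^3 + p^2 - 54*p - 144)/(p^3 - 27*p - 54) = (p^2 - 2*p - 48)/(p^2 - 3*p - 18)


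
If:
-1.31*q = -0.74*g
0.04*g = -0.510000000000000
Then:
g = -12.75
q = -7.20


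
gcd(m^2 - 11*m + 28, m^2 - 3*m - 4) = m - 4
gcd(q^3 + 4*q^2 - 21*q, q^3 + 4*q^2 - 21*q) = q^3 + 4*q^2 - 21*q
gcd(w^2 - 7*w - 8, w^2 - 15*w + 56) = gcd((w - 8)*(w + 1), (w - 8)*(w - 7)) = w - 8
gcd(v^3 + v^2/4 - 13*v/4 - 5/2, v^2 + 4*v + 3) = v + 1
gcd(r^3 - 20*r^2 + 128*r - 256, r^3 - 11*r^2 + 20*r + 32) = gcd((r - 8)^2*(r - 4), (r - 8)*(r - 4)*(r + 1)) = r^2 - 12*r + 32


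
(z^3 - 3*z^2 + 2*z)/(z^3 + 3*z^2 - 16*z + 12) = z/(z + 6)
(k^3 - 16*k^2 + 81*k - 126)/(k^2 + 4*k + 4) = (k^3 - 16*k^2 + 81*k - 126)/(k^2 + 4*k + 4)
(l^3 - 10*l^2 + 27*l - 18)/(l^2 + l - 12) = (l^2 - 7*l + 6)/(l + 4)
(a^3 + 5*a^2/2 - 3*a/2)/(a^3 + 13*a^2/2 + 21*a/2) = (2*a - 1)/(2*a + 7)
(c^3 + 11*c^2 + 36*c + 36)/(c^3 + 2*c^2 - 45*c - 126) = (c + 2)/(c - 7)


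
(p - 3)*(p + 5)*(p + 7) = p^3 + 9*p^2 - p - 105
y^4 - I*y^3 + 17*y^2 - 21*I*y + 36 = (y - 3*I)^2*(y + I)*(y + 4*I)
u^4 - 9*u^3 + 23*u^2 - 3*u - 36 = (u - 4)*(u - 3)^2*(u + 1)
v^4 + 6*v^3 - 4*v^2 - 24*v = v*(v - 2)*(v + 2)*(v + 6)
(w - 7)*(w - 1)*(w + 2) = w^3 - 6*w^2 - 9*w + 14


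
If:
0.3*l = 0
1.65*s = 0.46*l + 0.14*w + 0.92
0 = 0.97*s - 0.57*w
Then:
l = 0.00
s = 0.65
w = 1.11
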